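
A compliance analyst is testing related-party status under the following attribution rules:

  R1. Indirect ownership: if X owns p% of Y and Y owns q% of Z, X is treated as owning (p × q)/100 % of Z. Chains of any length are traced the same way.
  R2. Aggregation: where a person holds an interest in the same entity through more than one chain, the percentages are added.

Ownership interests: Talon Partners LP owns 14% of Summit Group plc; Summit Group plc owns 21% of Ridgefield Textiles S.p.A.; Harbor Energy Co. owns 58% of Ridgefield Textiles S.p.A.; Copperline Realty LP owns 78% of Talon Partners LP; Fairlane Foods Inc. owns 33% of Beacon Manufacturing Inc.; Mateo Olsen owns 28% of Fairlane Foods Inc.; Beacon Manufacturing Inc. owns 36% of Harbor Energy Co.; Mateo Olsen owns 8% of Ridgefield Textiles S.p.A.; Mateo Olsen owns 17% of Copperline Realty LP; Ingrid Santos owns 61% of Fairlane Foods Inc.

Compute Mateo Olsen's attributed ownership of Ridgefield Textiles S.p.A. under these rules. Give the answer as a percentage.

Chain via Copperline Realty LP → Talon Partners LP → Summit Group plc (R1): 17% × 78% × 14% × 21% = 0.389844% of Ridgefield Textiles S.p.A.
Chain via Fairlane Foods Inc. → Beacon Manufacturing Inc. → Harbor Energy Co. (R1): 28% × 33% × 36% × 58% = 1.929312% of Ridgefield Textiles S.p.A.
Direct interest in Ridgefield Textiles S.p.A: 8%.
Aggregating (R2): 0.389844% + 1.929312% + 8% = 10.319156%.

10.319156%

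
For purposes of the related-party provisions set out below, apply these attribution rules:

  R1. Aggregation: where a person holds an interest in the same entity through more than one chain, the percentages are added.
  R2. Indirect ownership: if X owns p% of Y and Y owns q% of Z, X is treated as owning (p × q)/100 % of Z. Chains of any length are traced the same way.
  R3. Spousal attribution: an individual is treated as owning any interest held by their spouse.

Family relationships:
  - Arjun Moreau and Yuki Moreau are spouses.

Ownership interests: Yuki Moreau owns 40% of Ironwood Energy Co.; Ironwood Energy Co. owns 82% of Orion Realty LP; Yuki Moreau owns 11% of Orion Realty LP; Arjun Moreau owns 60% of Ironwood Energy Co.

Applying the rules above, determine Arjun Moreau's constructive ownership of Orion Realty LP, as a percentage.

By spousal attribution (R3), Arjun Moreau is treated as also owning Yuki Moreau's interest in Ironwood Energy Co, giving 60% + 40% = 100%.
By spousal attribution (R3), Arjun Moreau is treated as owning Yuki Moreau's 11% interest in Orion Realty LP.
Chain via Ironwood Energy Co. (R2): 100% × 82% = 82% of Orion Realty LP.
Direct interest in Orion Realty LP: 11%.
Aggregating (R1): 82% + 11% = 93%.

93%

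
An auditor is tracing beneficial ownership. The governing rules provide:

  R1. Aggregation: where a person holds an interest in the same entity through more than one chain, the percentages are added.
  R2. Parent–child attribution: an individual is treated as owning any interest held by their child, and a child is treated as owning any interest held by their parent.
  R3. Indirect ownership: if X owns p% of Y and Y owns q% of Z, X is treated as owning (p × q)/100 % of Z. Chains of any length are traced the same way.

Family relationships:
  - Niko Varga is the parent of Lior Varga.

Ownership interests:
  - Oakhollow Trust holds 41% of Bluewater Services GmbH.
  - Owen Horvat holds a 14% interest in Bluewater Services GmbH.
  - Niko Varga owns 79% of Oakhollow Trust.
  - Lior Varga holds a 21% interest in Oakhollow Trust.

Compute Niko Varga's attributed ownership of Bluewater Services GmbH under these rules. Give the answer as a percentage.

By parent–child attribution (R2), Niko Varga is treated as also owning Lior Varga's interest in Oakhollow Trust, giving 79% + 21% = 100%.
Chain via Oakhollow Trust (R3): 100% × 41% = 41% of Bluewater Services GmbH.

41%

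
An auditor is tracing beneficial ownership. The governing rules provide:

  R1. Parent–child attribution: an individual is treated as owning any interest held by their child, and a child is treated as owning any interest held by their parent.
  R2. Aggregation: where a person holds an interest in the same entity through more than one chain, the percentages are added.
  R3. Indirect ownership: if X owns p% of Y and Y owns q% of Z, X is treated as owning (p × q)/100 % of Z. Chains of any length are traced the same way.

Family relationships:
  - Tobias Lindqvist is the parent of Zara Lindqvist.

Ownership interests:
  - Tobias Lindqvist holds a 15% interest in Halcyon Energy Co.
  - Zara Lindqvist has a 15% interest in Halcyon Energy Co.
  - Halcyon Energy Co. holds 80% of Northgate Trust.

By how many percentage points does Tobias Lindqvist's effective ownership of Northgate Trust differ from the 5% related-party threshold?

19

By parent–child attribution (R1), Tobias Lindqvist is treated as also owning Zara Lindqvist's interest in Halcyon Energy Co, giving 15% + 15% = 30%.
Chain via Halcyon Energy Co. (R3): 30% × 80% = 24% of Northgate Trust.
24% exceeds the 5% threshold by 19 percentage points.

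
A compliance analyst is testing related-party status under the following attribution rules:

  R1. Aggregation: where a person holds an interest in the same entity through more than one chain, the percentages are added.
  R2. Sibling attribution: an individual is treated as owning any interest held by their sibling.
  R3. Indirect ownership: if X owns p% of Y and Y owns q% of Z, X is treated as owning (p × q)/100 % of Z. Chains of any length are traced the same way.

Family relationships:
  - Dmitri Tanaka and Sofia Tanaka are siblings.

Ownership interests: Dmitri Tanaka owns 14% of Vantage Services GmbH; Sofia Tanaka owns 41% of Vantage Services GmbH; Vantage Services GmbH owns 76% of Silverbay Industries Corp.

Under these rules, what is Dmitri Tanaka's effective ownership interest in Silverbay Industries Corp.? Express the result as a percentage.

By sibling attribution (R2), Dmitri Tanaka is treated as also owning Sofia Tanaka's interest in Vantage Services GmbH, giving 14% + 41% = 55%.
Chain via Vantage Services GmbH (R3): 55% × 76% = 41.8% of Silverbay Industries Corp.

41.8%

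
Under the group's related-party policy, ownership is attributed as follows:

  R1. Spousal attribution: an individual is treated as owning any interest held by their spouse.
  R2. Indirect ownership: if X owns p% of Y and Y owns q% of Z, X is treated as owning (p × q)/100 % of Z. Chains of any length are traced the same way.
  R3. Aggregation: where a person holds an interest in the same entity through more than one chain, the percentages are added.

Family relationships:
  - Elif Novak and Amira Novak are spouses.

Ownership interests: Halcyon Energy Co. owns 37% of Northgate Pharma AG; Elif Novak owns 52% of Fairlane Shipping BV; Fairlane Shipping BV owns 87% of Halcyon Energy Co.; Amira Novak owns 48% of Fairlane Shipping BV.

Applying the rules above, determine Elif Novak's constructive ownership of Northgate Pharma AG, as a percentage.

32.19%

By spousal attribution (R1), Elif Novak is treated as also owning Amira Novak's interest in Fairlane Shipping BV, giving 52% + 48% = 100%.
Chain via Fairlane Shipping BV → Halcyon Energy Co. (R2): 100% × 87% × 37% = 32.19% of Northgate Pharma AG.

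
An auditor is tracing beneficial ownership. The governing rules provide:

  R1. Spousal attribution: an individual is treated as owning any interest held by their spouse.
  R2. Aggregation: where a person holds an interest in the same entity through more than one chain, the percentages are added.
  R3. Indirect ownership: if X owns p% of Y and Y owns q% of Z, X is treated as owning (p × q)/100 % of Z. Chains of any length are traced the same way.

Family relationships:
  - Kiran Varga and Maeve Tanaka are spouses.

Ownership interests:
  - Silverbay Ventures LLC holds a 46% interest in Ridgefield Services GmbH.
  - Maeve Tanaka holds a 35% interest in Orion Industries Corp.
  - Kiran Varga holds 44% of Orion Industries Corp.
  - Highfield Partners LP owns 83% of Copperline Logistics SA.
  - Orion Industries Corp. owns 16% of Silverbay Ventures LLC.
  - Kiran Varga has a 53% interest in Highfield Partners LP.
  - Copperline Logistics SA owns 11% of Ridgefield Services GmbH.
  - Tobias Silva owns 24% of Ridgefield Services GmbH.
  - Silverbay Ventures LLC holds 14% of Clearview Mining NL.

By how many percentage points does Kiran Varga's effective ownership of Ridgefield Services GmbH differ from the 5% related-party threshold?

By spousal attribution (R1), Kiran Varga is treated as also owning Maeve Tanaka's interest in Orion Industries Corp, giving 44% + 35% = 79%.
Chain via Orion Industries Corp. → Silverbay Ventures LLC (R3): 79% × 16% × 46% = 5.8144% of Ridgefield Services GmbH.
Chain via Highfield Partners LP → Copperline Logistics SA (R3): 53% × 83% × 11% = 4.8389% of Ridgefield Services GmbH.
Aggregating (R2): 5.8144% + 4.8389% = 10.6533%.
10.6533% exceeds the 5% threshold by 5.6533 percentage points.

5.6533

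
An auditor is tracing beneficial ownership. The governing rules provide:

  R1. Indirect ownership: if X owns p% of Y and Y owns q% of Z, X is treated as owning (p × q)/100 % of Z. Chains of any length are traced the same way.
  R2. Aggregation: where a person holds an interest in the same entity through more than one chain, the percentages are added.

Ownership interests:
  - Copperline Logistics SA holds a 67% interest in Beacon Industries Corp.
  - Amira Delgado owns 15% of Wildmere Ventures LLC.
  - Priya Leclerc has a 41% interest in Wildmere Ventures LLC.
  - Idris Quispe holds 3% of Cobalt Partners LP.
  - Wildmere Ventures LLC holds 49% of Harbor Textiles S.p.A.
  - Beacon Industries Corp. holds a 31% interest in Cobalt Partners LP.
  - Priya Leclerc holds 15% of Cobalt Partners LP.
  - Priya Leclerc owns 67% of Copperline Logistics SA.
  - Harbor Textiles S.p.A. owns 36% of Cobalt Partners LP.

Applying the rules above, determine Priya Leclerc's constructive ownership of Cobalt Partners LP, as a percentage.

Chain via Copperline Logistics SA → Beacon Industries Corp. (R1): 67% × 67% × 31% = 13.9159% of Cobalt Partners LP.
Chain via Wildmere Ventures LLC → Harbor Textiles S.p.A. (R1): 41% × 49% × 36% = 7.2324% of Cobalt Partners LP.
Direct interest in Cobalt Partners LP: 15%.
Aggregating (R2): 13.9159% + 7.2324% + 15% = 36.1483%.

36.1483%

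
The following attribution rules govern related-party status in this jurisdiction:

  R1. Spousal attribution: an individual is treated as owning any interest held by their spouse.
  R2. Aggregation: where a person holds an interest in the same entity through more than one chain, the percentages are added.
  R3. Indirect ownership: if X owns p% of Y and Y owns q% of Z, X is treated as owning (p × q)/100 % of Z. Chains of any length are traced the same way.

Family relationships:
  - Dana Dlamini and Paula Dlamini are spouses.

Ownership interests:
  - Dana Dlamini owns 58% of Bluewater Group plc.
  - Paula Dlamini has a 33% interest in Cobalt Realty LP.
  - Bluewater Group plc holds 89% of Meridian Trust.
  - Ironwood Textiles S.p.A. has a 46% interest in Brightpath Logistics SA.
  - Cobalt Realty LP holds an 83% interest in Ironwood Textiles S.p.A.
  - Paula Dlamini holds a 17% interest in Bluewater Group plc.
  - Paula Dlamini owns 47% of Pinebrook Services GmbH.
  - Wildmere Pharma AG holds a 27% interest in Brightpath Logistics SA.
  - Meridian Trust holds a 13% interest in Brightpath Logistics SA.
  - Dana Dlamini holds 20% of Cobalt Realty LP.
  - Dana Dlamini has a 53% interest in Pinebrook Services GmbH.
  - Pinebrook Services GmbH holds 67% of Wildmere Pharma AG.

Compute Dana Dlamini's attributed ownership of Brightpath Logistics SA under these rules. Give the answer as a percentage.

By spousal attribution (R1), Dana Dlamini is treated as also owning Paula Dlamini's interest in Bluewater Group plc, giving 58% + 17% = 75%.
By spousal attribution (R1), Dana Dlamini is treated as also owning Paula Dlamini's interest in Pinebrook Services GmbH, giving 53% + 47% = 100%.
By spousal attribution (R1), Dana Dlamini is treated as also owning Paula Dlamini's interest in Cobalt Realty LP, giving 20% + 33% = 53%.
Chain via Bluewater Group plc → Meridian Trust (R3): 75% × 89% × 13% = 8.6775% of Brightpath Logistics SA.
Chain via Pinebrook Services GmbH → Wildmere Pharma AG (R3): 100% × 67% × 27% = 18.09% of Brightpath Logistics SA.
Chain via Cobalt Realty LP → Ironwood Textiles S.p.A. (R3): 53% × 83% × 46% = 20.2354% of Brightpath Logistics SA.
Aggregating (R2): 8.6775% + 18.09% + 20.2354% = 47.0029%.

47.0029%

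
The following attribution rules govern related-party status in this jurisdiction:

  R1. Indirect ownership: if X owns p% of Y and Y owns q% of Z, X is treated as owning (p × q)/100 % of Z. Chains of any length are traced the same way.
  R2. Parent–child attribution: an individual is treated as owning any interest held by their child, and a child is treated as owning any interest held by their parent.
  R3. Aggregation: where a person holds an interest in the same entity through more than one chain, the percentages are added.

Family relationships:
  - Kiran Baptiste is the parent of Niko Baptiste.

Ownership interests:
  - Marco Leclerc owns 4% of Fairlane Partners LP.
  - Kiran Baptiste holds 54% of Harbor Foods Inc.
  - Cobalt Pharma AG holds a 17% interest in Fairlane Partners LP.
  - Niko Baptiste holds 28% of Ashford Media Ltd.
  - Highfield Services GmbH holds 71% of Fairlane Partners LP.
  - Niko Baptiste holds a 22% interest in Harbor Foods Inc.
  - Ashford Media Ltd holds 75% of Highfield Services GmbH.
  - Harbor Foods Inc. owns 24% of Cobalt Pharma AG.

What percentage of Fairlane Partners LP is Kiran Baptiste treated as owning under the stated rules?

By parent–child attribution (R2), Kiran Baptiste is treated as also owning Niko Baptiste's interest in Harbor Foods Inc, giving 54% + 22% = 76%.
By parent–child attribution (R2), Kiran Baptiste is treated as owning Niko Baptiste's 28% interest in Ashford Media Ltd.
Chain via Harbor Foods Inc. → Cobalt Pharma AG (R1): 76% × 24% × 17% = 3.1008% of Fairlane Partners LP.
Chain via Ashford Media Ltd → Highfield Services GmbH (R1): 28% × 75% × 71% = 14.91% of Fairlane Partners LP.
Aggregating (R3): 3.1008% + 14.91% = 18.0108%.

18.0108%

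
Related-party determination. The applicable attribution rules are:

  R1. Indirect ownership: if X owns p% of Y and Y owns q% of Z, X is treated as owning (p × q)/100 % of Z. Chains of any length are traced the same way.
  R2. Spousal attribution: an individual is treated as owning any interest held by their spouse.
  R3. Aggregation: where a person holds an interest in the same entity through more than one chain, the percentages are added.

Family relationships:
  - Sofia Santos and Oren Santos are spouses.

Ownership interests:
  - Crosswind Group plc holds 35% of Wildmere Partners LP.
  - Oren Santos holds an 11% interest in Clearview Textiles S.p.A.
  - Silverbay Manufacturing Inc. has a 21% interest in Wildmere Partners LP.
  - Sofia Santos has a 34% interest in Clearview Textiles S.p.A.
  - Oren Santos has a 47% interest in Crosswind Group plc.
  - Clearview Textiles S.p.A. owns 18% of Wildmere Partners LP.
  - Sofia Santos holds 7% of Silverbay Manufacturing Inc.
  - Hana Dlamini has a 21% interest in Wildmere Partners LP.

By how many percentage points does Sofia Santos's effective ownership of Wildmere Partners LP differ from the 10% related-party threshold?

16.02

By spousal attribution (R2), Sofia Santos is treated as also owning Oren Santos's interest in Clearview Textiles S.p.A, giving 34% + 11% = 45%.
By spousal attribution (R2), Sofia Santos is treated as owning Oren Santos's 47% interest in Crosswind Group plc.
Chain via Silverbay Manufacturing Inc. (R1): 7% × 21% = 1.47% of Wildmere Partners LP.
Chain via Clearview Textiles S.p.A. (R1): 45% × 18% = 8.1% of Wildmere Partners LP.
Chain via Crosswind Group plc (R1): 47% × 35% = 16.45% of Wildmere Partners LP.
Aggregating (R3): 1.47% + 8.1% + 16.45% = 26.02%.
26.02% exceeds the 10% threshold by 16.02 percentage points.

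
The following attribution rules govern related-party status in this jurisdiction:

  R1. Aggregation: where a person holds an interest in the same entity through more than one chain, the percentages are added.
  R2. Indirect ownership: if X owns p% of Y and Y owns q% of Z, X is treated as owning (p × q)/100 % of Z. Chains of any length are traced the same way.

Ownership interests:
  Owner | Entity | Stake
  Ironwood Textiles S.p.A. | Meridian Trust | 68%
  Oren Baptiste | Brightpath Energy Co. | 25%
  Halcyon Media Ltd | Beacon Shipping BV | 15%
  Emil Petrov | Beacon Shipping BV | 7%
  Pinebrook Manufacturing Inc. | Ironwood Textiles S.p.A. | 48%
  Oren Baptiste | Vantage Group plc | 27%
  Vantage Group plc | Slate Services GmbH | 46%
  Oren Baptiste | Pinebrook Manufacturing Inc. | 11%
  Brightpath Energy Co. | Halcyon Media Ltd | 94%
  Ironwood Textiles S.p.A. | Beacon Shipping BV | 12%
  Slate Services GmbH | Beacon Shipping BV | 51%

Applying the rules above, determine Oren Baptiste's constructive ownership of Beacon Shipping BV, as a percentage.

10.4928%

Chain via Brightpath Energy Co. → Halcyon Media Ltd (R2): 25% × 94% × 15% = 3.525% of Beacon Shipping BV.
Chain via Vantage Group plc → Slate Services GmbH (R2): 27% × 46% × 51% = 6.3342% of Beacon Shipping BV.
Chain via Pinebrook Manufacturing Inc. → Ironwood Textiles S.p.A. (R2): 11% × 48% × 12% = 0.6336% of Beacon Shipping BV.
Aggregating (R1): 3.525% + 6.3342% + 0.6336% = 10.4928%.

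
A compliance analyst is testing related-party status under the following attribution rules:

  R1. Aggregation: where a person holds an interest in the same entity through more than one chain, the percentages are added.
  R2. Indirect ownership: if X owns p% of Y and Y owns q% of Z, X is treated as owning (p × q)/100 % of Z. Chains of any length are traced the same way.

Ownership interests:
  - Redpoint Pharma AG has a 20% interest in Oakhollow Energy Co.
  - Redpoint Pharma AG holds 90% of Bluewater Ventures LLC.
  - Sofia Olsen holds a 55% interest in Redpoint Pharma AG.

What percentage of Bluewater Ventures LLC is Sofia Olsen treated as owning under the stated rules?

Chain via Redpoint Pharma AG (R2): 55% × 90% = 49.5% of Bluewater Ventures LLC.

49.5%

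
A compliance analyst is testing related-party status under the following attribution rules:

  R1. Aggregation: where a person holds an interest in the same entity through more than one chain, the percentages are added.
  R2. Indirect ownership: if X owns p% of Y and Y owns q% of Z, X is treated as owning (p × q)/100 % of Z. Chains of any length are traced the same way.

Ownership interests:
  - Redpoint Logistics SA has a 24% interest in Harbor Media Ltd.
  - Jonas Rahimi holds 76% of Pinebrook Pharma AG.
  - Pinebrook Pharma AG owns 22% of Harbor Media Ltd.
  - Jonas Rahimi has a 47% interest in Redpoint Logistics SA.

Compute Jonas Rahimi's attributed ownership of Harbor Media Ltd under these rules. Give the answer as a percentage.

28%

Chain via Redpoint Logistics SA (R2): 47% × 24% = 11.28% of Harbor Media Ltd.
Chain via Pinebrook Pharma AG (R2): 76% × 22% = 16.72% of Harbor Media Ltd.
Aggregating (R1): 11.28% + 16.72% = 28%.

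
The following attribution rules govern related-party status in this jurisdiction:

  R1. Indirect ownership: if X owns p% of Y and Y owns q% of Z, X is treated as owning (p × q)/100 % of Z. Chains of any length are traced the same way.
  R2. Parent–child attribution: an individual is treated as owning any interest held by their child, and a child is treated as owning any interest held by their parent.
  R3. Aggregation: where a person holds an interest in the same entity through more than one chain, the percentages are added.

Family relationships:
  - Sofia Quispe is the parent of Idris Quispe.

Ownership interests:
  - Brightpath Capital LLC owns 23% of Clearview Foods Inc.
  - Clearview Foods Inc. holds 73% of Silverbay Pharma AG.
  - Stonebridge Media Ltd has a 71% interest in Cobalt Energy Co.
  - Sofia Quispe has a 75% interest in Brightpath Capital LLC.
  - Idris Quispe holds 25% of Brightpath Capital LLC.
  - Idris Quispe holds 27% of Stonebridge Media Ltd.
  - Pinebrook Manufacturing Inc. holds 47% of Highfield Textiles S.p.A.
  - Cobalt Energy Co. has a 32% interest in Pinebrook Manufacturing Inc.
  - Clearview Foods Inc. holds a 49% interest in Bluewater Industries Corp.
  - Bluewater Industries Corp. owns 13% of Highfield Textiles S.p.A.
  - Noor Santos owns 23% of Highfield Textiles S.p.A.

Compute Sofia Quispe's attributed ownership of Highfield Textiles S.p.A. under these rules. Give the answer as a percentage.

By parent–child attribution (R2), Sofia Quispe is treated as also owning Idris Quispe's interest in Brightpath Capital LLC, giving 75% + 25% = 100%.
By parent–child attribution (R2), Sofia Quispe is treated as owning Idris Quispe's 27% interest in Stonebridge Media Ltd.
Chain via Brightpath Capital LLC → Clearview Foods Inc. → Bluewater Industries Corp. (R1): 100% × 23% × 49% × 13% = 1.4651% of Highfield Textiles S.p.A.
Chain via Stonebridge Media Ltd → Cobalt Energy Co. → Pinebrook Manufacturing Inc. (R1): 27% × 71% × 32% × 47% = 2.883168% of Highfield Textiles S.p.A.
Aggregating (R3): 1.4651% + 2.883168% = 4.348268%.

4.348268%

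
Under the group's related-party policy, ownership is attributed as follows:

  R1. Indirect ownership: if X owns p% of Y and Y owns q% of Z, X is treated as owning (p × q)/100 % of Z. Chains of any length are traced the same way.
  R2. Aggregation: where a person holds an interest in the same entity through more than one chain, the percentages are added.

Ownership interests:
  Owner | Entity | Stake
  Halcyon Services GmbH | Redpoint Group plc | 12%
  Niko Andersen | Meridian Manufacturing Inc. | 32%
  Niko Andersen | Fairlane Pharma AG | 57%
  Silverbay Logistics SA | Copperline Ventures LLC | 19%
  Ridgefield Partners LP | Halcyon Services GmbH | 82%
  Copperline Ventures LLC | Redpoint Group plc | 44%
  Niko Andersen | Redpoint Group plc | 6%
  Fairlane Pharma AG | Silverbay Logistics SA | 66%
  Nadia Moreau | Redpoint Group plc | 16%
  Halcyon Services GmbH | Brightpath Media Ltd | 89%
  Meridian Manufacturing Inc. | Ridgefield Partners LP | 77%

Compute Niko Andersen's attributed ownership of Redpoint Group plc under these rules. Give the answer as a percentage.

11.569608%

Chain via Fairlane Pharma AG → Silverbay Logistics SA → Copperline Ventures LLC (R1): 57% × 66% × 19% × 44% = 3.145032% of Redpoint Group plc.
Chain via Meridian Manufacturing Inc. → Ridgefield Partners LP → Halcyon Services GmbH (R1): 32% × 77% × 82% × 12% = 2.424576% of Redpoint Group plc.
Direct interest in Redpoint Group plc: 6%.
Aggregating (R2): 3.145032% + 2.424576% + 6% = 11.569608%.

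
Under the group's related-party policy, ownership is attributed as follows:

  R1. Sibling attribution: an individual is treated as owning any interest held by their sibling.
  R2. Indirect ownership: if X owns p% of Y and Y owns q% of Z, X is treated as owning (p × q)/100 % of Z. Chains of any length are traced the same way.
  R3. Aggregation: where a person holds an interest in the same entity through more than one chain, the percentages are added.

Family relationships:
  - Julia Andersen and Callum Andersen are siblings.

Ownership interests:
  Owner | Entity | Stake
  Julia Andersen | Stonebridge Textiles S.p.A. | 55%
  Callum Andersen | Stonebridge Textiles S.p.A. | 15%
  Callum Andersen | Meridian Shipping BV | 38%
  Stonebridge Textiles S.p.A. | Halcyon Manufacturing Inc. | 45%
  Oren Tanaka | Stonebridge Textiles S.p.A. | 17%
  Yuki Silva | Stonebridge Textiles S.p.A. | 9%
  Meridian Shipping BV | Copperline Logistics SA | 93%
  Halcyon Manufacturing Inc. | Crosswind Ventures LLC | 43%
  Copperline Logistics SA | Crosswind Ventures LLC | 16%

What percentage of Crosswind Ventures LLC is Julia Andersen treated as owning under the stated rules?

19.1994%

By sibling attribution (R1), Julia Andersen is treated as also owning Callum Andersen's interest in Stonebridge Textiles S.p.A, giving 55% + 15% = 70%.
By sibling attribution (R1), Julia Andersen is treated as owning Callum Andersen's 38% interest in Meridian Shipping BV.
Chain via Stonebridge Textiles S.p.A. → Halcyon Manufacturing Inc. (R2): 70% × 45% × 43% = 13.545% of Crosswind Ventures LLC.
Chain via Meridian Shipping BV → Copperline Logistics SA (R2): 38% × 93% × 16% = 5.6544% of Crosswind Ventures LLC.
Aggregating (R3): 13.545% + 5.6544% = 19.1994%.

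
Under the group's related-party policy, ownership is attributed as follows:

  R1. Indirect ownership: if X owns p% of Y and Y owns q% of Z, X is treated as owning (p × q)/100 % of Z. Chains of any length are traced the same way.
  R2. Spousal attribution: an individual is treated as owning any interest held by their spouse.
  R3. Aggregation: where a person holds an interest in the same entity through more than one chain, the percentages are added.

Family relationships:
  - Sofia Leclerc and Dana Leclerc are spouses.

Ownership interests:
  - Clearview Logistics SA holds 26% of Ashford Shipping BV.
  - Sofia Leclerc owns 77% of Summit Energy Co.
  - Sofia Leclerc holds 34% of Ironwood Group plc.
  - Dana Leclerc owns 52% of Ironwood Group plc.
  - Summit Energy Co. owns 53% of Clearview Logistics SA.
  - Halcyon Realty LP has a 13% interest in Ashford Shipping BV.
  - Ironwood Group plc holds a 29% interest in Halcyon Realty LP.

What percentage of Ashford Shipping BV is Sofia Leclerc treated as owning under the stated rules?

By spousal attribution (R2), Sofia Leclerc is treated as also owning Dana Leclerc's interest in Ironwood Group plc, giving 34% + 52% = 86%.
Chain via Summit Energy Co. → Clearview Logistics SA (R1): 77% × 53% × 26% = 10.6106% of Ashford Shipping BV.
Chain via Ironwood Group plc → Halcyon Realty LP (R1): 86% × 29% × 13% = 3.2422% of Ashford Shipping BV.
Aggregating (R3): 10.6106% + 3.2422% = 13.8528%.

13.8528%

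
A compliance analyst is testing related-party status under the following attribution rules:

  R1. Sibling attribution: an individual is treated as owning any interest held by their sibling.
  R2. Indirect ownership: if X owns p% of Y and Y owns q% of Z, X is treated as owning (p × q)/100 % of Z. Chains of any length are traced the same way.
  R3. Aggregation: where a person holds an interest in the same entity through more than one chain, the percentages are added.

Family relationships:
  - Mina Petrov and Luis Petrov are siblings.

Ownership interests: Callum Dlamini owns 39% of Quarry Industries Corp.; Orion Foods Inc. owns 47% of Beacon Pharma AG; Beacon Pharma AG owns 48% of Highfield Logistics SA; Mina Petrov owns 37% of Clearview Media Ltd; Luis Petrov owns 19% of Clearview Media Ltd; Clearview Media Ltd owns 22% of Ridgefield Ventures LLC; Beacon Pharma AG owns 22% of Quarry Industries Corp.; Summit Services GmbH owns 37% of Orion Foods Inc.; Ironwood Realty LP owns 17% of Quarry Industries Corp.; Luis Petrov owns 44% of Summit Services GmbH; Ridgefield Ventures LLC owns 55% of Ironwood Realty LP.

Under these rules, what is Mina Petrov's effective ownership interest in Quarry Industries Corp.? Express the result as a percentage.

2.835272%

By sibling attribution (R1), Mina Petrov is treated as also owning Luis Petrov's interest in Clearview Media Ltd, giving 37% + 19% = 56%.
By sibling attribution (R1), Mina Petrov is treated as owning Luis Petrov's 44% interest in Summit Services GmbH.
Chain via Clearview Media Ltd → Ridgefield Ventures LLC → Ironwood Realty LP (R2): 56% × 22% × 55% × 17% = 1.15192% of Quarry Industries Corp.
Chain via Summit Services GmbH → Orion Foods Inc. → Beacon Pharma AG (R2): 44% × 37% × 47% × 22% = 1.683352% of Quarry Industries Corp.
Aggregating (R3): 1.15192% + 1.683352% = 2.835272%.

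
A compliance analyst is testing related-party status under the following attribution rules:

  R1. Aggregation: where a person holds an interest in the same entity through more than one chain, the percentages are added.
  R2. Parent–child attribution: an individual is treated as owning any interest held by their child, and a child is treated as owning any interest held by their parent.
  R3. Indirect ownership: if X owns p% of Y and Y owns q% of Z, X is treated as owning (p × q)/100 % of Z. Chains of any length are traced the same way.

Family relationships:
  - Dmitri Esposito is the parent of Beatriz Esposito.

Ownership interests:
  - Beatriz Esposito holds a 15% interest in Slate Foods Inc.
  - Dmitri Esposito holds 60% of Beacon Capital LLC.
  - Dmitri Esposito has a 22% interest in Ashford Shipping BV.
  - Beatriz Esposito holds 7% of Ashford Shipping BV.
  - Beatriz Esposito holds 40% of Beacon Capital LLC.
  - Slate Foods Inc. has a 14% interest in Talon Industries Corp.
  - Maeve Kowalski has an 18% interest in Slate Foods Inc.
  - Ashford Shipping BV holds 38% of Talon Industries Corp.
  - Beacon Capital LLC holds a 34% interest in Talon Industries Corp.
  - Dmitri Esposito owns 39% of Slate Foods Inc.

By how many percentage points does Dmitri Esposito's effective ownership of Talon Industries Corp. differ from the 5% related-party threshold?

By parent–child attribution (R2), Dmitri Esposito is treated as also owning Beatriz Esposito's interest in Beacon Capital LLC, giving 60% + 40% = 100%.
By parent–child attribution (R2), Dmitri Esposito is treated as also owning Beatriz Esposito's interest in Ashford Shipping BV, giving 22% + 7% = 29%.
By parent–child attribution (R2), Dmitri Esposito is treated as also owning Beatriz Esposito's interest in Slate Foods Inc, giving 39% + 15% = 54%.
Chain via Beacon Capital LLC (R3): 100% × 34% = 34% of Talon Industries Corp.
Chain via Ashford Shipping BV (R3): 29% × 38% = 11.02% of Talon Industries Corp.
Chain via Slate Foods Inc. (R3): 54% × 14% = 7.56% of Talon Industries Corp.
Aggregating (R1): 34% + 11.02% + 7.56% = 52.58%.
52.58% exceeds the 5% threshold by 47.58 percentage points.

47.58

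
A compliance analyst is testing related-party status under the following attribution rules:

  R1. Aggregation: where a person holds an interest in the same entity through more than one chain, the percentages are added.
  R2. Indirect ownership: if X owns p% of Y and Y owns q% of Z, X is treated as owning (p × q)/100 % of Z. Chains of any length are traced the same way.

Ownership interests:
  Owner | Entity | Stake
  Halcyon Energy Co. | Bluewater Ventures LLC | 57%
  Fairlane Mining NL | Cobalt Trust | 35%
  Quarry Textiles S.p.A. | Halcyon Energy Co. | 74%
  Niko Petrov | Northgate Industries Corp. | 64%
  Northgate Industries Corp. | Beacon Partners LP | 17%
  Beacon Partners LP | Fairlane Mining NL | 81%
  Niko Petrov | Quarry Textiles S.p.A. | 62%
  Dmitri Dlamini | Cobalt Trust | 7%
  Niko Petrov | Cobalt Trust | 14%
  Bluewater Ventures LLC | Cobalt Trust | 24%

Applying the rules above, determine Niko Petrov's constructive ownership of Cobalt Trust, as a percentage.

23.360864%

Chain via Northgate Industries Corp. → Beacon Partners LP → Fairlane Mining NL (R2): 64% × 17% × 81% × 35% = 3.08448% of Cobalt Trust.
Chain via Quarry Textiles S.p.A. → Halcyon Energy Co. → Bluewater Ventures LLC (R2): 62% × 74% × 57% × 24% = 6.276384% of Cobalt Trust.
Direct interest in Cobalt Trust: 14%.
Aggregating (R1): 3.08448% + 6.276384% + 14% = 23.360864%.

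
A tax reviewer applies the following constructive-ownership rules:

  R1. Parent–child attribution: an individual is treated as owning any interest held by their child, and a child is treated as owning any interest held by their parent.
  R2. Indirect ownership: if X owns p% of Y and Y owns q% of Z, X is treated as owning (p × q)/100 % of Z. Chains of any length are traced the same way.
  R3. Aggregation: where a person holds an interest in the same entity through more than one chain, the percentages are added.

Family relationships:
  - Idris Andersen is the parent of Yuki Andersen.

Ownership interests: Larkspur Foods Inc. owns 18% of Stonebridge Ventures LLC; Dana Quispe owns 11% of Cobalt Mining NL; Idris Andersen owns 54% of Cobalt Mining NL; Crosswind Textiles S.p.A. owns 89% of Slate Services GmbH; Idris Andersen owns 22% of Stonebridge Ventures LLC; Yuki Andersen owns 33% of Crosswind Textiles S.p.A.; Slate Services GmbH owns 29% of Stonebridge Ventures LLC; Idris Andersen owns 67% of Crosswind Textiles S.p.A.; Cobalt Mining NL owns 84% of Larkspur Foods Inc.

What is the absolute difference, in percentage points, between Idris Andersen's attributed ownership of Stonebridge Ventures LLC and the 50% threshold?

By parent–child attribution (R1), Idris Andersen is treated as also owning Yuki Andersen's interest in Crosswind Textiles S.p.A, giving 67% + 33% = 100%.
Chain via Crosswind Textiles S.p.A. → Slate Services GmbH (R2): 100% × 89% × 29% = 25.81% of Stonebridge Ventures LLC.
Chain via Cobalt Mining NL → Larkspur Foods Inc. (R2): 54% × 84% × 18% = 8.1648% of Stonebridge Ventures LLC.
Direct interest in Stonebridge Ventures LLC: 22%.
Aggregating (R3): 25.81% + 8.1648% + 22% = 55.9748%.
55.9748% exceeds the 50% threshold by 5.9748 percentage points.

5.9748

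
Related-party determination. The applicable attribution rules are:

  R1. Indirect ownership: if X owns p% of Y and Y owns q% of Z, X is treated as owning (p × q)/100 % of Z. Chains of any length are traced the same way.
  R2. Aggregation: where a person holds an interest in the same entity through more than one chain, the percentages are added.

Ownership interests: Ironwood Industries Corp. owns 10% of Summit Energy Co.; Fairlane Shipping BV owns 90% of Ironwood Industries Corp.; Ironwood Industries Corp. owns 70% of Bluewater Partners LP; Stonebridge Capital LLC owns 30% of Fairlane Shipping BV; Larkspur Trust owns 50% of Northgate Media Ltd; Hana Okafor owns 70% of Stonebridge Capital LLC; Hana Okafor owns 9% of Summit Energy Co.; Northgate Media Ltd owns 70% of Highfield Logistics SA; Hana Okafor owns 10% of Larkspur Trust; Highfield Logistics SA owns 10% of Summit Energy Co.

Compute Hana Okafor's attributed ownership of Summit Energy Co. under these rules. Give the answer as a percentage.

Chain via Larkspur Trust → Northgate Media Ltd → Highfield Logistics SA (R1): 10% × 50% × 70% × 10% = 0.35% of Summit Energy Co.
Chain via Stonebridge Capital LLC → Fairlane Shipping BV → Ironwood Industries Corp. (R1): 70% × 30% × 90% × 10% = 1.89% of Summit Energy Co.
Direct interest in Summit Energy Co: 9%.
Aggregating (R2): 0.35% + 1.89% + 9% = 11.24%.

11.24%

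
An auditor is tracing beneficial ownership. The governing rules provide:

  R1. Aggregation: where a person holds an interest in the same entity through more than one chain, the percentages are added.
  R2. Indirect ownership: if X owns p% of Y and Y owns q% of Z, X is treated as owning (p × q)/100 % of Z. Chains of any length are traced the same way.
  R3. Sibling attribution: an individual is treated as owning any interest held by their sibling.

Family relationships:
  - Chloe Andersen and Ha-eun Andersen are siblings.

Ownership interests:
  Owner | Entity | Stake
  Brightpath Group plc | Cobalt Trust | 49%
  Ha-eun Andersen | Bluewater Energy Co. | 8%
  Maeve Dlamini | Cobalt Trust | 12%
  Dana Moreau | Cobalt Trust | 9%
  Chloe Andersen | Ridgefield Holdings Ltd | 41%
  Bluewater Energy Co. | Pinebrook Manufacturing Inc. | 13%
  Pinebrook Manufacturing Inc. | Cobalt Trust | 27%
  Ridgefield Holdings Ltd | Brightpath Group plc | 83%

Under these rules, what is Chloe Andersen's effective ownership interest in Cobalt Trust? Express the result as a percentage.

16.9555%

By sibling attribution (R3), Chloe Andersen is treated as owning Ha-eun Andersen's 8% interest in Bluewater Energy Co.
Chain via Ridgefield Holdings Ltd → Brightpath Group plc (R2): 41% × 83% × 49% = 16.6747% of Cobalt Trust.
Chain via Bluewater Energy Co. → Pinebrook Manufacturing Inc. (R2): 8% × 13% × 27% = 0.2808% of Cobalt Trust.
Aggregating (R1): 16.6747% + 0.2808% = 16.9555%.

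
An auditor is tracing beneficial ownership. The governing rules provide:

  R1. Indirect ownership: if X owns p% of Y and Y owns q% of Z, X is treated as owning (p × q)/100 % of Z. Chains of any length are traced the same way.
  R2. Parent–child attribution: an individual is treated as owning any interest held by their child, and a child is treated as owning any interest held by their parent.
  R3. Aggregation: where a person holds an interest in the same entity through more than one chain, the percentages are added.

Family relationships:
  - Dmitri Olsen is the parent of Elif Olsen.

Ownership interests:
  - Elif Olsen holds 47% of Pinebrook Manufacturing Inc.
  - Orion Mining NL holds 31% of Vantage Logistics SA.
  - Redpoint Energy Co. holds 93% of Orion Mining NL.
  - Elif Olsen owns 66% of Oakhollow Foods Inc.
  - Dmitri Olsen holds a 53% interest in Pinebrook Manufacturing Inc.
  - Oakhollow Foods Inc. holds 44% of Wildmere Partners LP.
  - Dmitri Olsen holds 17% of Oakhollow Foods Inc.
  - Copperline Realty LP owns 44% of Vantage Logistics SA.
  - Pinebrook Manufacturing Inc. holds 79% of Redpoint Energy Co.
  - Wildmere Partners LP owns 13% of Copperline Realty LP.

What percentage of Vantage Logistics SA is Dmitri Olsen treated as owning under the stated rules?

By parent–child attribution (R2), Dmitri Olsen is treated as also owning Elif Olsen's interest in Oakhollow Foods Inc, giving 17% + 66% = 83%.
By parent–child attribution (R2), Dmitri Olsen is treated as also owning Elif Olsen's interest in Pinebrook Manufacturing Inc, giving 53% + 47% = 100%.
Chain via Oakhollow Foods Inc. → Wildmere Partners LP → Copperline Realty LP (R1): 83% × 44% × 13% × 44% = 2.088944% of Vantage Logistics SA.
Chain via Pinebrook Manufacturing Inc. → Redpoint Energy Co. → Orion Mining NL (R1): 100% × 79% × 93% × 31% = 22.7757% of Vantage Logistics SA.
Aggregating (R3): 2.088944% + 22.7757% = 24.864644%.

24.864644%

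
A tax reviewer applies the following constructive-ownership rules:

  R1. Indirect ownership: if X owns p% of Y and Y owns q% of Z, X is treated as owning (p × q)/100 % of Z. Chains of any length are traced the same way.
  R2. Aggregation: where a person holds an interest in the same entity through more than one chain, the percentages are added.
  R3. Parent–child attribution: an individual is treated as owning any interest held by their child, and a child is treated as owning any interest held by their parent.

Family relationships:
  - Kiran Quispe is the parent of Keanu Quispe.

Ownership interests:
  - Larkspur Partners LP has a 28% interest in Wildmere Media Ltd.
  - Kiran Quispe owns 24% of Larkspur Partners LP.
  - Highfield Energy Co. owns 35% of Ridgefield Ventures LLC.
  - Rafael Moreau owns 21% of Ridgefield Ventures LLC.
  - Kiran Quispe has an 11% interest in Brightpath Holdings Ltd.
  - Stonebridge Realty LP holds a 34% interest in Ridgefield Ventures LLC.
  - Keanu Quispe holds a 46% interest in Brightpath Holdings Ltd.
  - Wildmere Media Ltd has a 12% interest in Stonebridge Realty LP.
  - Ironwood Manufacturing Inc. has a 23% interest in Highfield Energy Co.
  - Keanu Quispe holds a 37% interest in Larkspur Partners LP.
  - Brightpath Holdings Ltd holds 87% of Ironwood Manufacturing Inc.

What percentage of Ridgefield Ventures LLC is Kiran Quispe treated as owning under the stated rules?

By parent–child attribution (R3), Kiran Quispe is treated as also owning Keanu Quispe's interest in Brightpath Holdings Ltd, giving 11% + 46% = 57%.
By parent–child attribution (R3), Kiran Quispe is treated as also owning Keanu Quispe's interest in Larkspur Partners LP, giving 24% + 37% = 61%.
Chain via Brightpath Holdings Ltd → Ironwood Manufacturing Inc. → Highfield Energy Co. (R1): 57% × 87% × 23% × 35% = 3.991995% of Ridgefield Ventures LLC.
Chain via Larkspur Partners LP → Wildmere Media Ltd → Stonebridge Realty LP (R1): 61% × 28% × 12% × 34% = 0.696864% of Ridgefield Ventures LLC.
Aggregating (R2): 3.991995% + 0.696864% = 4.688859%.

4.688859%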